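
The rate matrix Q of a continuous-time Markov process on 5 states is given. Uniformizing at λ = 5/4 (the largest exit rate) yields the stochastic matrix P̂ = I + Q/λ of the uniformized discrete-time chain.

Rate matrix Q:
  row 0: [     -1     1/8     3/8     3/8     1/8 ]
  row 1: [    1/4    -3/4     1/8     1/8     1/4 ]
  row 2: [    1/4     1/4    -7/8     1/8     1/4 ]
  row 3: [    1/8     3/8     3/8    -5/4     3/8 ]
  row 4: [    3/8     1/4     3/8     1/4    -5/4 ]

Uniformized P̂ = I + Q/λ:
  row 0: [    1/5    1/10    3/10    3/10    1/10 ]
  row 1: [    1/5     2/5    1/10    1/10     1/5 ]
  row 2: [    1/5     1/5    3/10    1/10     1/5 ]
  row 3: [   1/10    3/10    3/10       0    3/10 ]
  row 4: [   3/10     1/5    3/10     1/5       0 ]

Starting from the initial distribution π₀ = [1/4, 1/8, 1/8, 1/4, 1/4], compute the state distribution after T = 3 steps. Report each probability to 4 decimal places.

π = [0.2025, 0.2420, 0.2520, 0.1425, 0.1610]

t=0: π = [0.2500, 0.1250, 0.1250, 0.2500, 0.2500]
t=1: π = [0.2000, 0.2250, 0.2750, 0.1500, 0.1500]
t=2: π = [0.2000, 0.2400, 0.2550, 0.1400, 0.1650]
t=3: π = [0.2025, 0.2420, 0.2520, 0.1425, 0.1610]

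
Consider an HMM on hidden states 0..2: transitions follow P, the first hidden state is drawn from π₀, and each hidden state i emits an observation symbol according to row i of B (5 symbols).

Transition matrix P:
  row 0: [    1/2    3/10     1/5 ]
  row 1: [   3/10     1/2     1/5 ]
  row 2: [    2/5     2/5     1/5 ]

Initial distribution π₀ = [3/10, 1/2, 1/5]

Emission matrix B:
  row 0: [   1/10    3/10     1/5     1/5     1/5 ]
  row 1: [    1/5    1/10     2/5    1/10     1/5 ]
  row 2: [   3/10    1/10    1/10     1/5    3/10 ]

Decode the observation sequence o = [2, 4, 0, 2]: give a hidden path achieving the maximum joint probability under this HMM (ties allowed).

path = [1, 1, 1, 1]

t=0: δ = [6.000e-02, 2.000e-01, 2.000e-02]  (obs o_0=2)
t=1: δ = [1.200e-02, 2.000e-02, 1.200e-02]  ψ = [1, 1, 1]  (obs o_1=4)
t=2: δ = [6.000e-04, 2.000e-03, 1.200e-03]  ψ = [0, 1, 1]  (obs o_2=0)
t=3: δ = [1.200e-04, 4.000e-04, 4.000e-05]  ψ = [1, 1, 1]  (obs o_3=2)
backtrack: best end state = 1; path = [1, 1, 1, 1]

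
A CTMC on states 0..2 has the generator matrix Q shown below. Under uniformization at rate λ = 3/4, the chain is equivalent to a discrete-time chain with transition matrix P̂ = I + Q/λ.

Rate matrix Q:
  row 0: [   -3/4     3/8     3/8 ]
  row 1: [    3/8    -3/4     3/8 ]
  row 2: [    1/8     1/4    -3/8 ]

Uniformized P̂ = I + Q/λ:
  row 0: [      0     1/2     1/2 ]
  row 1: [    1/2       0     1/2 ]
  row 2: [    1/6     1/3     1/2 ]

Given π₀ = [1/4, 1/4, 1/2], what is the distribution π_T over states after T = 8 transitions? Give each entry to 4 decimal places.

t=0: π = [0.2500, 0.2500, 0.5000]
t=1: π = [0.2083, 0.2917, 0.5000]
t=2: π = [0.2292, 0.2708, 0.5000]
t=3: π = [0.2188, 0.2813, 0.5000]
t=4: π = [0.2240, 0.2760, 0.5000]
t=5: π = [0.2214, 0.2786, 0.5000]
t=6: π = [0.2227, 0.2773, 0.5000]
t=7: π = [0.2220, 0.2780, 0.5000]
t=8: π = [0.2223, 0.2777, 0.5000]

π = [0.2223, 0.2777, 0.5000]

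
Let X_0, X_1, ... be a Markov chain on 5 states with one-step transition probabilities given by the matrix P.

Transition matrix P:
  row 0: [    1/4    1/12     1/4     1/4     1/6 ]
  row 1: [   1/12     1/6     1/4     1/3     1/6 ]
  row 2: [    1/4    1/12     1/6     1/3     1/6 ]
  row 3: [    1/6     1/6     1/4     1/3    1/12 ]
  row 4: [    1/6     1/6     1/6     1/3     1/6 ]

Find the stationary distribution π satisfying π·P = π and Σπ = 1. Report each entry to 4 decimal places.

Balance equations π_j = Σ_i π_i·P[i][j]:
  π_0 = 1/4·π_0 + 1/12·π_1 + 1/4·π_2 + 1/6·π_3 + 1/6·π_4
  π_1 = 1/12·π_0 + 1/6·π_1 + 1/12·π_2 + 1/6·π_3 + 1/6·π_4
  π_2 = 1/4·π_0 + 1/4·π_1 + 1/6·π_2 + 1/4·π_3 + 1/6·π_4
  π_3 = 1/4·π_0 + 1/3·π_1 + 1/3·π_2 + 1/3·π_3 + 1/3·π_4
  normalize: π_0 + π_1 + π_2 + π_3 + π_4 = 1
Solving the linear system gives exactly π = [716/3773, 500/3773, 830/3773, 1198/3773, 529/3773].

π = [0.1898, 0.1325, 0.2200, 0.3175, 0.1402]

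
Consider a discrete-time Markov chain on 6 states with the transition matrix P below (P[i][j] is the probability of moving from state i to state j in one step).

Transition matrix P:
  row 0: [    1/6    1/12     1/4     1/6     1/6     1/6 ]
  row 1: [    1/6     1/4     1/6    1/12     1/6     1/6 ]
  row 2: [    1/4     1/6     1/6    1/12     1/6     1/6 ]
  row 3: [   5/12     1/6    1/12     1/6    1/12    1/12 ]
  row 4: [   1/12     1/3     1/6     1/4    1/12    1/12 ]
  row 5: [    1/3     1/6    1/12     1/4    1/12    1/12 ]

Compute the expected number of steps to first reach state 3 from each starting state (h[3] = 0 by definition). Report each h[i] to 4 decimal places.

First-step conditioning: h[3] = 0; for i ≠ 3, h[i] = 1 + Σ_k P[i][k]·h[k].
  h[0] = 1 + 1/6·h[0] + 1/12·h[1] + 1/4·h[2] + 1/6·h[4] + 1/6·h[5]
  h[1] = 1 + 1/6·h[0] + 1/4·h[1] + 1/6·h[2] + 1/6·h[4] + 1/6·h[5]
  h[2] = 1 + 1/4·h[0] + 1/6·h[1] + 1/6·h[2] + 1/6·h[4] + 1/6·h[5]
  h[4] = 1 + 1/12·h[0] + 1/3·h[1] + 1/6·h[2] + 1/12·h[4] + 1/12·h[5]
  h[5] = 1 + 1/3·h[0] + 1/6·h[1] + 1/12·h[2] + 1/12·h[4] + 1/12·h[5]
Solving the 5×5 linear system over states ≠ 3 gives exactly h = [5502/883, 6006/883, 5964/883, 0, 20771/3532, 20281/3532] (h[3] = 0 is the target).

h = [6.2310, 6.8018, 6.7542, 0.0000, 5.8808, 5.7421]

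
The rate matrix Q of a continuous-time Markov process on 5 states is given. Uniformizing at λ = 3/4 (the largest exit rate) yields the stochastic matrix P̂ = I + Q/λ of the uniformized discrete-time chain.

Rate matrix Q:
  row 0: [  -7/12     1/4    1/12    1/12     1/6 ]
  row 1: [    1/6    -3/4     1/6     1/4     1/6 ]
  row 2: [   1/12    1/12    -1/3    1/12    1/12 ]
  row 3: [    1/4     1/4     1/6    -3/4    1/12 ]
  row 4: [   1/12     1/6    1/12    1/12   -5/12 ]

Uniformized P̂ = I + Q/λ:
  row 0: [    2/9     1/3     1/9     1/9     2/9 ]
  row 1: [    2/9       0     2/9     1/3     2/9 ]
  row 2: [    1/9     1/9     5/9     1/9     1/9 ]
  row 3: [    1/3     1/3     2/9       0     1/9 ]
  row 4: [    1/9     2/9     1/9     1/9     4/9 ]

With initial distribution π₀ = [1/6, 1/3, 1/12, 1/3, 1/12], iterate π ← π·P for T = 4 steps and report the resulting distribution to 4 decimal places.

π = [0.1835, 0.1879, 0.2624, 0.1373, 0.2289]

t=0: π = [0.1667, 0.3333, 0.0833, 0.3333, 0.0833]
t=1: π = [0.2407, 0.1944, 0.2222, 0.1481, 0.1944]
t=2: π = [0.1924, 0.1975, 0.2479, 0.1379, 0.2243]
t=3: π = [0.1851, 0.1875, 0.2586, 0.1397, 0.2292]
t=4: π = [0.1835, 0.1879, 0.2624, 0.1373, 0.2289]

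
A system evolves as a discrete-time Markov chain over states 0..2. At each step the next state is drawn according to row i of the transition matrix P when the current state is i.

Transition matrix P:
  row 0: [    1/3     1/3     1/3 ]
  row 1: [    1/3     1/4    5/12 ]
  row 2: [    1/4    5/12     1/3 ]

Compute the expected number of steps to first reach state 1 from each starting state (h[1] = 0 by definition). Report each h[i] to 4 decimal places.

h = [2.7692, 0.0000, 2.5385]

First-step conditioning: h[1] = 0; for i ≠ 1, h[i] = 1 + Σ_k P[i][k]·h[k].
  h[0] = 1 + 1/3·h[0] + 1/3·h[2]
  h[2] = 1 + 1/4·h[0] + 1/3·h[2]
Solving the 2×2 linear system over states ≠ 1 gives exactly h = [36/13, 0, 33/13] (h[1] = 0 is the target).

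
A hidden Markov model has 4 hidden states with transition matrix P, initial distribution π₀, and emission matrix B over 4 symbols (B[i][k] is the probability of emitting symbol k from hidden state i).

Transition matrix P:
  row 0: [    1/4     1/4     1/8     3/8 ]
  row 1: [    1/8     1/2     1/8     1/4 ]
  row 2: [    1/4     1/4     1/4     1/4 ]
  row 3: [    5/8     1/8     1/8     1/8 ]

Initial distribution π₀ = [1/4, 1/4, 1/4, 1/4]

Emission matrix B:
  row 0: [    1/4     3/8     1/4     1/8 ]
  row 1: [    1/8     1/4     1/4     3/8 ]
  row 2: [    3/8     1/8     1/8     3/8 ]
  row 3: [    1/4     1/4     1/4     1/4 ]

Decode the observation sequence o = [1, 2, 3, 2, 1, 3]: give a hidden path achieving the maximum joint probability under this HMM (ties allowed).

t=0: δ = [9.375e-02, 6.250e-02, 3.125e-02, 6.250e-02]  (obs o_0=1)
t=1: δ = [9.766e-03, 7.812e-03, 1.465e-03, 8.789e-03]  ψ = [3, 1, 0, 0]  (obs o_1=2)
t=2: δ = [6.866e-04, 1.465e-03, 4.578e-04, 9.155e-04]  ψ = [3, 1, 0, 0]  (obs o_2=3)
t=3: δ = [1.431e-04, 1.831e-04, 2.289e-05, 9.155e-05]  ψ = [3, 1, 1, 1]  (obs o_3=2)
t=4: δ = [2.146e-05, 2.289e-05, 2.861e-06, 1.341e-05]  ψ = [3, 1, 1, 0]  (obs o_4=1)
t=5: δ = [1.048e-06, 4.292e-06, 1.073e-06, 2.012e-06]  ψ = [3, 1, 1, 0]  (obs o_5=3)
backtrack: best end state = 1; path = [1, 1, 1, 1, 1, 1]

path = [1, 1, 1, 1, 1, 1]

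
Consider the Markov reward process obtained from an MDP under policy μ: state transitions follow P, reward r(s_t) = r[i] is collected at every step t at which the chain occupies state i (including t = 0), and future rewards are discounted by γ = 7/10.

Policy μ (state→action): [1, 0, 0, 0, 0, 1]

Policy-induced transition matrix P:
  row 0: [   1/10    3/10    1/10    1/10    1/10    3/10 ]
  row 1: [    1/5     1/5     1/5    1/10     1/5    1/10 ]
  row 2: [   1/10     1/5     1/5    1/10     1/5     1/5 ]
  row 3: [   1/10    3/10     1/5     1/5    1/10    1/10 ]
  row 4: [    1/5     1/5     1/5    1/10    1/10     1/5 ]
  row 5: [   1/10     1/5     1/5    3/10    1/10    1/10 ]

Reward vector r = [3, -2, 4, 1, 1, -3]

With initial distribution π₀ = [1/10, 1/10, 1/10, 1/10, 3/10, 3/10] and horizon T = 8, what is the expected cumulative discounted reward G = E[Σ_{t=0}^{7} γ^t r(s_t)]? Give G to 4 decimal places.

t=0: π = [0.1000, 0.1000, 0.1000, 0.1000, 0.3000, 0.3000], E[r] = 0.0000, γ^t·E[r] = 0.000000, running G = 0.000000
t=1: π = [0.1400, 0.2200, 0.1900, 0.1700, 0.1200, 0.1600], E[r] = 0.5500, γ^t·E[r] = 0.385000, running G = 0.385000
t=2: π = [0.1340, 0.2310, 0.1860, 0.1490, 0.1410, 0.1590], E[r] = 0.4970, γ^t·E[r] = 0.243530, running G = 0.628530
t=3: π = [0.1372, 0.2283, 0.1866, 0.1467, 0.1417, 0.1595], E[r] = 0.5113, γ^t·E[r] = 0.175376, running G = 0.803906
t=4: π = [0.1370, 0.2284, 0.1863, 0.1466, 0.1415, 0.1603], E[r] = 0.5066, γ^t·E[r] = 0.121632, running G = 0.925538
t=5: π = [0.1370, 0.2284, 0.1863, 0.1467, 0.1415, 0.1602], E[r] = 0.5071, γ^t·E[r] = 0.085228, running G = 1.010766
t=6: π = [0.1370, 0.2284, 0.1863, 0.1467, 0.1415, 0.1602], E[r] = 0.5071, γ^t·E[r] = 0.059655, running G = 1.070421
t=7: π = [0.1370, 0.2284, 0.1863, 0.1467, 0.1415, 0.1602], E[r] = 0.5071, γ^t·E[r] = 0.041760, running G = 1.112181

G = 1.1122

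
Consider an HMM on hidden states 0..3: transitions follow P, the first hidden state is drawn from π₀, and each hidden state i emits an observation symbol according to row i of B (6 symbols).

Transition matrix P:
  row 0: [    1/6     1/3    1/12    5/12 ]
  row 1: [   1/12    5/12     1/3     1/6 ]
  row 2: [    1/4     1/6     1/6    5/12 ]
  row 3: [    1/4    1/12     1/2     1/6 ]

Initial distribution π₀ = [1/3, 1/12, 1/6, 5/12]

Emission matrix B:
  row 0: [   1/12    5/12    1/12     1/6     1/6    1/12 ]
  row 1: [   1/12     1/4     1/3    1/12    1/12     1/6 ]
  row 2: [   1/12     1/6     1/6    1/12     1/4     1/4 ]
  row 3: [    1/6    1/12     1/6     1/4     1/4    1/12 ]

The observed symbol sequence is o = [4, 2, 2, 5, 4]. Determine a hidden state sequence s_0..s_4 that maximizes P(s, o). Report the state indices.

t=0: δ = [5.556e-02, 6.944e-03, 4.167e-02, 1.042e-01]  (obs o_0=4)
t=1: δ = [2.170e-03, 6.173e-03, 8.681e-03, 3.858e-03]  ψ = [3, 0, 3, 0]  (obs o_1=2)
t=2: δ = [1.808e-04, 8.573e-04, 3.429e-04, 6.028e-04]  ψ = [2, 1, 1, 2]  (obs o_2=2)
t=3: δ = [1.256e-05, 5.954e-05, 7.535e-05, 1.191e-05]  ψ = [3, 1, 3, 1]  (obs o_3=5)
t=4: δ = [3.140e-06, 2.067e-06, 4.961e-06, 7.849e-06]  ψ = [2, 1, 1, 2]  (obs o_4=4)
backtrack: best end state = 3; path = [3, 2, 3, 2, 3]

path = [3, 2, 3, 2, 3]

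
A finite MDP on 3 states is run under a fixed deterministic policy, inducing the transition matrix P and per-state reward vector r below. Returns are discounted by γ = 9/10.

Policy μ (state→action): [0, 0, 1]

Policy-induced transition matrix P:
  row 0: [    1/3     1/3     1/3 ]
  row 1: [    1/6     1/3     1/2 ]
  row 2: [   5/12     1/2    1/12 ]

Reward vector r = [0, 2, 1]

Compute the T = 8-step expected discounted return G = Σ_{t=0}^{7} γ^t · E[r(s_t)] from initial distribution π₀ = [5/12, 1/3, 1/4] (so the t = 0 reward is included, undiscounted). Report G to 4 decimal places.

t=0: π = [0.4167, 0.3333, 0.2500], E[r] = 0.9167, γ^t·E[r] = 0.916667, running G = 0.916667
t=1: π = [0.2986, 0.3750, 0.3264], E[r] = 1.0764, γ^t·E[r] = 0.968750, running G = 1.885417
t=2: π = [0.2980, 0.3877, 0.3142], E[r] = 1.0897, γ^t·E[r] = 0.882656, running G = 2.768073
t=3: π = [0.2949, 0.3857, 0.3194], E[r] = 1.0908, γ^t·E[r] = 0.795199, running G = 3.563272
t=4: π = [0.2957, 0.3866, 0.3178], E[r] = 1.0909, γ^t·E[r] = 0.715740, running G = 4.279012
t=5: π = [0.2954, 0.3863, 0.3183], E[r] = 1.0909, γ^t·E[r] = 0.644170, running G = 4.923183
t=6: π = [0.2955, 0.3864, 0.3181], E[r] = 1.0909, γ^t·E[r] = 0.579754, running G = 5.502936
t=7: π = [0.2954, 0.3864, 0.3182], E[r] = 1.0909, γ^t·E[r] = 0.521778, running G = 6.024715

G = 6.0247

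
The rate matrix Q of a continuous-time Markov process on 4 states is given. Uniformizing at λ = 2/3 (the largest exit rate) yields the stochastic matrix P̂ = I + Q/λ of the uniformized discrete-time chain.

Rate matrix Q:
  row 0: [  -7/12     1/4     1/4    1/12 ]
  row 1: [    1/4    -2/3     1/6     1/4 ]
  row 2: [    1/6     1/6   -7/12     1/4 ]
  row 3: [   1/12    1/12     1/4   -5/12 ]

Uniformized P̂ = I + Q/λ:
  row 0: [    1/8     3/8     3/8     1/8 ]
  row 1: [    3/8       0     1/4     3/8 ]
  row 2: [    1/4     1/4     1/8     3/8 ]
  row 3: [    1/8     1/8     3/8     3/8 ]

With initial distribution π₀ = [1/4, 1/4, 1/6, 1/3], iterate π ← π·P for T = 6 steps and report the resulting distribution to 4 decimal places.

t=0: π = [0.2500, 0.2500, 0.1667, 0.3333]
t=1: π = [0.2083, 0.1771, 0.3021, 0.3125]
t=2: π = [0.2070, 0.1927, 0.2773, 0.3229]
t=3: π = [0.2078, 0.1873, 0.2816, 0.3232]
t=4: π = [0.2070, 0.1887, 0.2812, 0.3230]
t=5: π = [0.2073, 0.1883, 0.2811, 0.3232]
t=6: π = [0.2072, 0.1884, 0.2812, 0.3232]

π = [0.2072, 0.1884, 0.2812, 0.3232]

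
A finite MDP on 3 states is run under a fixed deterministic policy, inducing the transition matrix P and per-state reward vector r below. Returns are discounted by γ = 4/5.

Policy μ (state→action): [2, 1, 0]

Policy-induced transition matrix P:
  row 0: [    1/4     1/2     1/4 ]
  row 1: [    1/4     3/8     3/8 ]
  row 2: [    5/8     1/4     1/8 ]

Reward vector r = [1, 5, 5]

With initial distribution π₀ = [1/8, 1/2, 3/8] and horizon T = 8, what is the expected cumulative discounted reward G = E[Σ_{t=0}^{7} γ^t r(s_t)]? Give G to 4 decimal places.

G = 15.7586

t=0: π = [0.1250, 0.5000, 0.3750], E[r] = 4.5000, γ^t·E[r] = 4.500000, running G = 4.500000
t=1: π = [0.3906, 0.3438, 0.2656], E[r] = 3.4375, γ^t·E[r] = 2.750000, running G = 7.250000
t=2: π = [0.3496, 0.3906, 0.2598], E[r] = 3.6016, γ^t·E[r] = 2.305000, running G = 9.555000
t=3: π = [0.3474, 0.3862, 0.2664], E[r] = 3.6104, γ^t·E[r] = 1.848500, running G = 11.403500
t=4: π = [0.3499, 0.3851, 0.2650], E[r] = 3.6005, γ^t·E[r] = 1.474750, running G = 12.878250
t=5: π = [0.3494, 0.3856, 0.2650], E[r] = 3.6025, γ^t·E[r] = 1.180475, running G = 14.058725
t=6: π = [0.3494, 0.3855, 0.2651], E[r] = 3.6025, γ^t·E[r] = 0.944367, running G = 15.003092
t=7: π = [0.3494, 0.3855, 0.2651], E[r] = 3.6024, γ^t·E[r] = 0.755476, running G = 15.758567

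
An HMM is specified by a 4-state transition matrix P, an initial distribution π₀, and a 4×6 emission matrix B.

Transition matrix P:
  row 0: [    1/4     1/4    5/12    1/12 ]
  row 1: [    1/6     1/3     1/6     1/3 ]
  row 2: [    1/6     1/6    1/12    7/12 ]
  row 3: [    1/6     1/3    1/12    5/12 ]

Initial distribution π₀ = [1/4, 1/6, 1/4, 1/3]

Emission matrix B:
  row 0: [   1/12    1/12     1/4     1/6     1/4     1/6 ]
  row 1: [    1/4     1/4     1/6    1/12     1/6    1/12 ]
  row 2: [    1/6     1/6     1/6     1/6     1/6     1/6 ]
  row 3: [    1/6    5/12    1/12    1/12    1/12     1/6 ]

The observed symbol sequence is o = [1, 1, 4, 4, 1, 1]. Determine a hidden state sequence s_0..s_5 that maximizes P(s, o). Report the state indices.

t=0: δ = [2.083e-02, 4.167e-02, 4.167e-02, 1.389e-01]  (obs o_0=1)
t=1: δ = [1.929e-03, 1.157e-02, 1.929e-03, 2.411e-02]  ψ = [3, 3, 3, 3]  (obs o_1=1)
t=2: δ = [1.005e-03, 1.340e-03, 3.349e-04, 8.372e-04]  ψ = [3, 3, 3, 3]  (obs o_2=4)
t=3: δ = [6.279e-05, 7.442e-05, 6.977e-05, 3.721e-05]  ψ = [0, 1, 0, 1]  (obs o_3=4)
t=4: δ = [1.308e-06, 6.202e-06, 4.361e-06, 1.696e-05]  ψ = [0, 1, 0, 2]  (obs o_4=1)
t=5: δ = [2.355e-07, 1.413e-06, 2.355e-07, 2.944e-06]  ψ = [3, 3, 3, 3]  (obs o_5=1)
backtrack: best end state = 3; path = [3, 3, 0, 2, 3, 3]

path = [3, 3, 0, 2, 3, 3]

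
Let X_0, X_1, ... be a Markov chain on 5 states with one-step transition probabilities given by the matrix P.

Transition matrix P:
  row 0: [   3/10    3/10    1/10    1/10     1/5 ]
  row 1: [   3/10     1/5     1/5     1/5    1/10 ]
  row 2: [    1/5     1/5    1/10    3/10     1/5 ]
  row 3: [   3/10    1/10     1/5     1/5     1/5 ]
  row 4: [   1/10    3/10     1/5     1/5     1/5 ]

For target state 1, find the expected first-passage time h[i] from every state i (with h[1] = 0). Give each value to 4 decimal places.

h = [3.9427, 0.0000, 4.5251, 4.8835, 4.0950]

First-step conditioning: h[1] = 0; for i ≠ 1, h[i] = 1 + Σ_k P[i][k]·h[k].
  h[0] = 1 + 3/10·h[0] + 1/10·h[2] + 1/10·h[3] + 1/5·h[4]
  h[2] = 1 + 1/5·h[0] + 1/10·h[2] + 3/10·h[3] + 1/5·h[4]
  h[3] = 1 + 3/10·h[0] + 1/5·h[2] + 1/5·h[3] + 1/5·h[4]
  h[4] = 1 + 1/10·h[0] + 1/5·h[2] + 1/5·h[3] + 1/5·h[4]
Solving the 4×4 linear system over states ≠ 1 gives exactly h = [1100/279, 0, 2525/558, 2725/558, 2285/558] (h[1] = 0 is the target).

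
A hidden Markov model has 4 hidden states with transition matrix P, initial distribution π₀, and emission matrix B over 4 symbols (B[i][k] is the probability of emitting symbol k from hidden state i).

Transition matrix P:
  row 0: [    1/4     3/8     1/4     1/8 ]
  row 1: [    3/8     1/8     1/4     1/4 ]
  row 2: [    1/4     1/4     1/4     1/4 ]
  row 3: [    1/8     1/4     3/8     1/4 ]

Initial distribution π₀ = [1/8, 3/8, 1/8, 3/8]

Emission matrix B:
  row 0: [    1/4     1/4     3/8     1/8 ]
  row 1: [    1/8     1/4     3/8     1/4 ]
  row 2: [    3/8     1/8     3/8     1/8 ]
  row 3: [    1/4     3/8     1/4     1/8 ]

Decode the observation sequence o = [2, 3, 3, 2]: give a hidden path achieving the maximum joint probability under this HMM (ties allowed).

path = [1, 0, 1, 0]

t=0: δ = [4.688e-02, 1.406e-01, 4.688e-02, 9.375e-02]  (obs o_0=2)
t=1: δ = [6.592e-03, 5.859e-03, 4.395e-03, 4.395e-03]  ψ = [1, 3, 1, 1]  (obs o_1=3)
t=2: δ = [2.747e-04, 6.180e-04, 2.060e-04, 1.831e-04]  ψ = [1, 0, 0, 1]  (obs o_2=3)
t=3: δ = [8.690e-05, 3.862e-05, 5.794e-05, 3.862e-05]  ψ = [1, 0, 1, 1]  (obs o_3=2)
backtrack: best end state = 0; path = [1, 0, 1, 0]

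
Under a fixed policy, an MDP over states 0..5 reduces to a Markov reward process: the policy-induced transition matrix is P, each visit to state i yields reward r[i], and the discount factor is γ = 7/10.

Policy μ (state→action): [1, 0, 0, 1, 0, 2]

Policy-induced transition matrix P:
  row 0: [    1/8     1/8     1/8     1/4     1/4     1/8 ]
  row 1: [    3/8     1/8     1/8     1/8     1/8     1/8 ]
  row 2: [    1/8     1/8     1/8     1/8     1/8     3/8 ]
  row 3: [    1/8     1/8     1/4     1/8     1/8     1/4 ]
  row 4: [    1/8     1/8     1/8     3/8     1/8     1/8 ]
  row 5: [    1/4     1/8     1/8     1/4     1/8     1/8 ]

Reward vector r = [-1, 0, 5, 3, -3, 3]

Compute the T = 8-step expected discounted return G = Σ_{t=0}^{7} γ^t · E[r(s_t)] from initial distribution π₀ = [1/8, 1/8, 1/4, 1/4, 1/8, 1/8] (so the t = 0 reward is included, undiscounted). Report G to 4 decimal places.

t=0: π = [0.1250, 0.1250, 0.2500, 0.2500, 0.1250, 0.1250], E[r] = 1.8750, γ^t·E[r] = 1.875000, running G = 1.875000
t=1: π = [0.1719, 0.1250, 0.1563, 0.1875, 0.1406, 0.2188], E[r] = 1.4063, γ^t·E[r] = 0.984375, running G = 2.859375
t=2: π = [0.1836, 0.1250, 0.1484, 0.2090, 0.1465, 0.1875], E[r] = 1.3086, γ^t·E[r] = 0.641211, running G = 3.500586
t=3: π = [0.1797, 0.1250, 0.1511, 0.2080, 0.1479, 0.1882], E[r] = 1.3208, γ^t·E[r] = 0.453035, running G = 3.953621
t=4: π = [0.1798, 0.1250, 0.1510, 0.2080, 0.1475, 0.1888], E[r] = 1.3231, γ^t·E[r] = 0.317681, running G = 4.271302
t=5: π = [0.1798, 0.1250, 0.1510, 0.2079, 0.1475, 0.1887], E[r] = 1.3228, γ^t·E[r] = 0.222318, running G = 4.493620
t=6: π = [0.1798, 0.1250, 0.1510, 0.2079, 0.1475, 0.1887], E[r] = 1.3227, γ^t·E[r] = 0.155617, running G = 4.649237
t=7: π = [0.1798, 0.1250, 0.1510, 0.2079, 0.1475, 0.1887], E[r] = 1.3227, γ^t·E[r] = 0.108933, running G = 4.758169

G = 4.7582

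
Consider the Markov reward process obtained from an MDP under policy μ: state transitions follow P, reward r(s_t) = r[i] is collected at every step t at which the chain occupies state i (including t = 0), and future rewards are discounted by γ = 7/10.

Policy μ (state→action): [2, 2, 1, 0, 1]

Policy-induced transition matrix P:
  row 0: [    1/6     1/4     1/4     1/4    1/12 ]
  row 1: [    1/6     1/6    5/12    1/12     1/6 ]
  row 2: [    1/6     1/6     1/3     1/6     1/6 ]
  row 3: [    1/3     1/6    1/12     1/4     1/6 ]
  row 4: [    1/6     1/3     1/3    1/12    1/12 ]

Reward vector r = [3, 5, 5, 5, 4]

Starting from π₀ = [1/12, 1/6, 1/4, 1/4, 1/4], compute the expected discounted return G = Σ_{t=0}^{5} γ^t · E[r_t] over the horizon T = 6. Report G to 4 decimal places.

t=0: π = [0.0833, 0.1667, 0.2500, 0.2500, 0.2500], E[r] = 4.5833, γ^t·E[r] = 4.583333, running G = 4.583333
t=1: π = [0.2083, 0.2153, 0.2778, 0.1597, 0.1389], E[r] = 4.4444, γ^t·E[r] = 3.111111, running G = 7.694444
t=2: π = [0.1933, 0.2072, 0.2940, 0.1678, 0.1377], E[r] = 4.4757, γ^t·E[r] = 2.193090, running G = 9.887535
t=3: π = [0.1946, 0.2057, 0.2925, 0.1680, 0.1391], E[r] = 4.4716, γ^t·E[r] = 1.533774, running G = 11.421308
t=4: π = [0.1947, 0.2061, 0.2923, 0.1682, 0.1389], E[r] = 4.4718, γ^t·E[r] = 1.073680, running G = 12.494989
t=5: π = [0.1947, 0.2060, 0.2922, 0.1682, 0.1389], E[r] = 4.4717, γ^t·E[r] = 0.751566, running G = 13.246554

G = 13.2466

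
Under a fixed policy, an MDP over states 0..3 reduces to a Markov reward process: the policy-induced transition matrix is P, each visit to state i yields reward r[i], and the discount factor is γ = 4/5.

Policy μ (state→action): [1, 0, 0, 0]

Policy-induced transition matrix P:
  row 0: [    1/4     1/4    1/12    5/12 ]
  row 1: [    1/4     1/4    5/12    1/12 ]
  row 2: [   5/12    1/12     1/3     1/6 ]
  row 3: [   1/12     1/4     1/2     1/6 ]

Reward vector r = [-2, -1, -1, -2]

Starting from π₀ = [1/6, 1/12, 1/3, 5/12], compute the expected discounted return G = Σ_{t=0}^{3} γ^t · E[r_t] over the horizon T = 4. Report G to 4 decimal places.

G = -4.4478

t=0: π = [0.1667, 0.0833, 0.3333, 0.4167], E[r] = -1.5833, γ^t·E[r] = -1.583333, running G = -1.583333
t=1: π = [0.2361, 0.1944, 0.3681, 0.2014], E[r] = -1.4375, γ^t·E[r] = -1.150000, running G = -2.733333
t=2: π = [0.2778, 0.1887, 0.3241, 0.2095], E[r] = -1.4873, γ^t·E[r] = -0.951852, running G = -3.685185
t=3: π = [0.2691, 0.1960, 0.3145, 0.2204], E[r] = -1.4895, γ^t·E[r] = -0.762617, running G = -4.447802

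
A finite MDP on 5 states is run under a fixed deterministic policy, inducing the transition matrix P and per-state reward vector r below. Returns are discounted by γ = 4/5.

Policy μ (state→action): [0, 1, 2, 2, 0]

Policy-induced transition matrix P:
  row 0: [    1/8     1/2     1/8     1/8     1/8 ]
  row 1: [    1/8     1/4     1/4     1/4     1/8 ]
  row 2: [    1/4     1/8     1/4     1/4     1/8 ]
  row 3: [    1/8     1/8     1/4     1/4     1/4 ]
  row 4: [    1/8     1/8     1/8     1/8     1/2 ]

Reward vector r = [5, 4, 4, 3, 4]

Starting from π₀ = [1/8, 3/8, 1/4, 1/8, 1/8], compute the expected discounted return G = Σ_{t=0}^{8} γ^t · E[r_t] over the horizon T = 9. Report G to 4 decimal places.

G = 17.1334

t=0: π = [0.1250, 0.3750, 0.2500, 0.1250, 0.1250], E[r] = 4.0000, γ^t·E[r] = 4.000000, running G = 4.000000
t=1: π = [0.1563, 0.2188, 0.2188, 0.2188, 0.1875], E[r] = 3.9375, γ^t·E[r] = 3.150000, running G = 7.150000
t=2: π = [0.1523, 0.2109, 0.2070, 0.2070, 0.2227], E[r] = 3.9453, γ^t·E[r] = 2.525000, running G = 9.675000
t=3: π = [0.1509, 0.2085, 0.2031, 0.2031, 0.2344], E[r] = 3.9478, γ^t·E[r] = 2.021250, running G = 11.696250
t=4: π = [0.1504, 0.2076, 0.2018, 0.2018, 0.2383], E[r] = 3.9485, γ^t·E[r] = 1.617325, running G = 13.313575
t=5: π = [0.1502, 0.2074, 0.2014, 0.2014, 0.2396], E[r] = 3.9488, γ^t·E[r] = 1.293948, running G = 14.607523
t=6: π = [0.1502, 0.2073, 0.2013, 0.2013, 0.2400], E[r] = 3.9489, γ^t·E[r] = 1.035182, running G = 15.642704
t=7: π = [0.1502, 0.2072, 0.2012, 0.2012, 0.2402], E[r] = 3.9489, γ^t·E[r] = 0.828151, running G = 16.470855
t=8: π = [0.1502, 0.2072, 0.2012, 0.2012, 0.2402], E[r] = 3.9489, γ^t·E[r] = 0.662523, running G = 17.133378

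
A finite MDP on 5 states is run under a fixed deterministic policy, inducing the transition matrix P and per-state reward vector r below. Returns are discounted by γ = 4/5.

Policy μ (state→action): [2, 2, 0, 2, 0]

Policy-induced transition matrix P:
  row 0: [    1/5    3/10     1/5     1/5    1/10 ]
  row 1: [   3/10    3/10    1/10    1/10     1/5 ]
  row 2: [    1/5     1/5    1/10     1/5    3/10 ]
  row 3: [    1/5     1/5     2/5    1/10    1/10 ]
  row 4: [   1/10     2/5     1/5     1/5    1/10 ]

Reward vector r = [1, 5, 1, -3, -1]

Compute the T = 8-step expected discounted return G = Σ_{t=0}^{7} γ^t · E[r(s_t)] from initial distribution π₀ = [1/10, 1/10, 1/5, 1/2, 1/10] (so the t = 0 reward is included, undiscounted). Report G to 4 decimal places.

t=0: π = [0.1000, 0.1000, 0.2000, 0.5000, 0.1000], E[r] = -0.8000, γ^t·E[r] = -0.800000, running G = -0.800000
t=1: π = [0.2000, 0.2400, 0.2700, 0.1400, 0.1500], E[r] = 1.1000, γ^t·E[r] = 0.880000, running G = 0.080000
t=2: π = [0.2090, 0.2740, 0.1770, 0.1620, 0.1780], E[r] = 1.0920, γ^t·E[r] = 0.698880, running G = 0.778880
t=3: π = [0.2096, 0.2839, 0.1873, 0.1564, 0.1628], E[r] = 1.1844, γ^t·E[r] = 0.606413, running G = 1.385293
t=4: π = [0.2121, 0.2819, 0.1842, 0.1560, 0.1659], E[r] = 1.1721, γ^t·E[r] = 0.480076, running G = 1.865369
t=5: π = [0.2116, 0.2826, 0.1846, 0.1562, 0.1650], E[r] = 1.1754, γ^t·E[r] = 0.385153, running G = 2.250522
t=6: π = [0.2118, 0.2824, 0.1845, 0.1561, 0.1652], E[r] = 1.1749, γ^t·E[r] = 0.307981, running G = 2.558503
t=7: π = [0.2117, 0.2825, 0.1845, 0.1561, 0.1651], E[r] = 1.1749, γ^t·E[r] = 0.246401, running G = 2.804904

G = 2.8049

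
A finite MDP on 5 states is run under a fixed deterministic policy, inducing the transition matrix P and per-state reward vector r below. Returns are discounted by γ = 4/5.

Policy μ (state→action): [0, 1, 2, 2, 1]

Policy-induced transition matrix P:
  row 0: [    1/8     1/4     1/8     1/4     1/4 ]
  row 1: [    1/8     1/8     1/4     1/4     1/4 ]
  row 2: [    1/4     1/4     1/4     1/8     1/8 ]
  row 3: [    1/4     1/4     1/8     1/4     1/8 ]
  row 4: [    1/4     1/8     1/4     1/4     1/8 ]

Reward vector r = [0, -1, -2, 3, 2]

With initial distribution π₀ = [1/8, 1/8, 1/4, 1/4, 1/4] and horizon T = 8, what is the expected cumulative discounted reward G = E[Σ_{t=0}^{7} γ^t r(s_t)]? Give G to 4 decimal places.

G = 1.9307

t=0: π = [0.1250, 0.1250, 0.2500, 0.2500, 0.2500], E[r] = 0.6250, γ^t·E[r] = 0.625000, running G = 0.625000
t=1: π = [0.2188, 0.2031, 0.2031, 0.2188, 0.1563], E[r] = 0.3594, γ^t·E[r] = 0.287500, running G = 0.912500
t=2: π = [0.1973, 0.2051, 0.1953, 0.2246, 0.1777], E[r] = 0.4336, γ^t·E[r] = 0.277500, running G = 1.190000
t=3: π = [0.1997, 0.2021, 0.1973, 0.2256, 0.1753], E[r] = 0.4307, γ^t·E[r] = 0.220500, running G = 1.410500
t=4: π = [0.1998, 0.2028, 0.1968, 0.2253, 0.1752], E[r] = 0.4300, γ^t·E[r] = 0.176125, running G = 1.586625
t=5: π = [0.1997, 0.2027, 0.1969, 0.2254, 0.1753], E[r] = 0.4304, γ^t·E[r] = 0.141023, running G = 1.727648
t=6: π = [0.1997, 0.2027, 0.1969, 0.2254, 0.1753], E[r] = 0.4303, γ^t·E[r] = 0.112803, running G = 1.840450
t=7: π = [0.1997, 0.2027, 0.1969, 0.2254, 0.1753], E[r] = 0.4303, γ^t·E[r] = 0.090243, running G = 1.930693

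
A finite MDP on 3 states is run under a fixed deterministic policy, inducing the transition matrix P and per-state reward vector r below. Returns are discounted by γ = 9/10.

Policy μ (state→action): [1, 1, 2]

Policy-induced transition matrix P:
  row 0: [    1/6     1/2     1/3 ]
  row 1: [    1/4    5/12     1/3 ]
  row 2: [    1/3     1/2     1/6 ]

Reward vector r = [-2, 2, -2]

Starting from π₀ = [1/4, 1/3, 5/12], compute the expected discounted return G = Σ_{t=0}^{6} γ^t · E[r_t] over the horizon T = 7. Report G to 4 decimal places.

G = -1.2797

t=0: π = [0.2500, 0.3333, 0.4167], E[r] = -0.6667, γ^t·E[r] = -0.666667, running G = -0.666667
t=1: π = [0.2639, 0.4722, 0.2639], E[r] = -0.1111, γ^t·E[r] = -0.100000, running G = -0.766667
t=2: π = [0.2500, 0.4606, 0.2894], E[r] = -0.1574, γ^t·E[r] = -0.127500, running G = -0.894167
t=3: π = [0.2533, 0.4616, 0.2851], E[r] = -0.1535, γ^t·E[r] = -0.111938, running G = -1.006104
t=4: π = [0.2527, 0.4615, 0.2858], E[r] = -0.1539, γ^t·E[r] = -0.100955, running G = -1.107059
t=5: π = [0.2528, 0.4615, 0.2857], E[r] = -0.1538, γ^t·E[r] = -0.090843, running G = -1.197902
t=6: π = [0.2527, 0.4615, 0.2857], E[r] = -0.1538, γ^t·E[r] = -0.081760, running G = -1.279662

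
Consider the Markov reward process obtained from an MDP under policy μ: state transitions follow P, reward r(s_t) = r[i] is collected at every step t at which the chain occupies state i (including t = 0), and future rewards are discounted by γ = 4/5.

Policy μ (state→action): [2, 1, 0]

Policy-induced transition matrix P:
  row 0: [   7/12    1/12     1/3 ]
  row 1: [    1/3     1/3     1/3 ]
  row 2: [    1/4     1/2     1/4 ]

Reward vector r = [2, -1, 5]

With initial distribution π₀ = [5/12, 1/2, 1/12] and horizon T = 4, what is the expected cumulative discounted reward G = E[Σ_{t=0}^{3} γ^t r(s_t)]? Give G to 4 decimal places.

G = 4.9453

t=0: π = [0.4167, 0.5000, 0.0833], E[r] = 0.7500, γ^t·E[r] = 0.750000, running G = 0.750000
t=1: π = [0.4306, 0.2431, 0.3264], E[r] = 2.2500, γ^t·E[r] = 1.800000, running G = 2.550000
t=2: π = [0.4138, 0.2801, 0.3061], E[r] = 2.0781, γ^t·E[r] = 1.330000, running G = 3.880000
t=3: π = [0.4113, 0.2809, 0.3078], E[r] = 2.0807, γ^t·E[r] = 1.065333, running G = 4.945333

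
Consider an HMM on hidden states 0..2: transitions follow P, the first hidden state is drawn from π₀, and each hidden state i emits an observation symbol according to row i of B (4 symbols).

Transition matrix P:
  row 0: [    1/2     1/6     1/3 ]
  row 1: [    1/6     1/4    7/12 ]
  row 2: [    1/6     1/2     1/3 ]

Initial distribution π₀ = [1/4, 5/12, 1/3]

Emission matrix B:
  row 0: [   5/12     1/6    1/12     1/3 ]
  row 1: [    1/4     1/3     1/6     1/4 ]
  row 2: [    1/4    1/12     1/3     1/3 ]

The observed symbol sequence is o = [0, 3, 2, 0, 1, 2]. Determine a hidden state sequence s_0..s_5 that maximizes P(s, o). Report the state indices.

path = [1, 2, 1, 2, 1, 2]

t=0: δ = [1.042e-01, 1.042e-01, 8.333e-02]  (obs o_0=0)
t=1: δ = [1.736e-02, 1.042e-02, 2.025e-02]  ψ = [0, 2, 1]  (obs o_1=3)
t=2: δ = [7.234e-04, 1.688e-03, 2.251e-03]  ψ = [0, 2, 2]  (obs o_2=2)
t=3: δ = [1.563e-04, 2.813e-04, 2.462e-04]  ψ = [2, 2, 1]  (obs o_3=0)
t=4: δ = [1.302e-05, 4.103e-05, 1.368e-05]  ψ = [0, 2, 1]  (obs o_4=1)
t=5: δ = [5.698e-07, 1.709e-06, 7.977e-06]  ψ = [1, 1, 1]  (obs o_5=2)
backtrack: best end state = 2; path = [1, 2, 1, 2, 1, 2]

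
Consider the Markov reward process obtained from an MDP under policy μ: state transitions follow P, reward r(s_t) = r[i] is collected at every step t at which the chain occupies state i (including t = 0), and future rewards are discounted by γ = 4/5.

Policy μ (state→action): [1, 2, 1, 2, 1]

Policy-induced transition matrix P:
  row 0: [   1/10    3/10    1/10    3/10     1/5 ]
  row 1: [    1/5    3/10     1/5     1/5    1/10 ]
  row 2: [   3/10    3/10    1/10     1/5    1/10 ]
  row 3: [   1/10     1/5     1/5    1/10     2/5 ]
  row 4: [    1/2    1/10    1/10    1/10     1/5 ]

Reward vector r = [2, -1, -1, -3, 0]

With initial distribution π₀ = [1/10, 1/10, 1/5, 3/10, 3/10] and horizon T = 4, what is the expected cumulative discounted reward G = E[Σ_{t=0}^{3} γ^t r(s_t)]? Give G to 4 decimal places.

G = -1.7501

t=0: π = [0.1000, 0.1000, 0.2000, 0.3000, 0.3000], E[r] = -1.0000, γ^t·E[r] = -1.000000, running G = -1.000000
t=1: π = [0.2700, 0.2100, 0.1400, 0.1500, 0.2300], E[r] = -0.2600, γ^t·E[r] = -0.208000, running G = -1.208000
t=2: π = [0.2410, 0.2390, 0.1360, 0.1890, 0.1950], E[r] = -0.4600, γ^t·E[r] = -0.294400, running G = -1.502400
t=3: π = [0.2291, 0.2421, 0.1428, 0.1857, 0.2003], E[r] = -0.4838, γ^t·E[r] = -0.247706, running G = -1.750106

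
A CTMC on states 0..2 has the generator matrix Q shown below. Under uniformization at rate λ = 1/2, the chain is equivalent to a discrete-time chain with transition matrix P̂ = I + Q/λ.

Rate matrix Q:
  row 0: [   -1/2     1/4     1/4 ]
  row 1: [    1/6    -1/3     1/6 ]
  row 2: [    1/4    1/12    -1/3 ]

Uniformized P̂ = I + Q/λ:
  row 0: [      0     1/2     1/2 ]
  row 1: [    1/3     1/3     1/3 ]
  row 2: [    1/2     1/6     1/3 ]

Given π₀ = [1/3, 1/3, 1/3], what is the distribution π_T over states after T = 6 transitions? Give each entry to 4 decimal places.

π = [0.2981, 0.3190, 0.3829]

t=0: π = [0.3333, 0.3333, 0.3333]
t=1: π = [0.2778, 0.3333, 0.3889]
t=2: π = [0.3056, 0.3148, 0.3796]
t=3: π = [0.2948, 0.3210, 0.3843]
t=4: π = [0.2991, 0.3184, 0.3825]
t=5: π = [0.2974, 0.3194, 0.3832]
t=6: π = [0.2981, 0.3190, 0.3829]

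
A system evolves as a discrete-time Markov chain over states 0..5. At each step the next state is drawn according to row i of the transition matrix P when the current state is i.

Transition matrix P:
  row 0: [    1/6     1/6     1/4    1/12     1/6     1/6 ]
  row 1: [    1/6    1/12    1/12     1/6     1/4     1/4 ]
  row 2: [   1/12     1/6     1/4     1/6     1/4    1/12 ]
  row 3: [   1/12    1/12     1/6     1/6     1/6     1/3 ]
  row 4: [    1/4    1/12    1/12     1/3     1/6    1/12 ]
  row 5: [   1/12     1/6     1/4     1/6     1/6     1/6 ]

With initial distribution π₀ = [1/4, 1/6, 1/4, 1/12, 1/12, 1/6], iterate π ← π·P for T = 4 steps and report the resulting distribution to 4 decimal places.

t=0: π = [0.2500, 0.1667, 0.2500, 0.0833, 0.0833, 0.1667]
t=1: π = [0.1319, 0.1389, 0.2014, 0.1597, 0.2014, 0.1667]
t=2: π = [0.1395, 0.1250, 0.1800, 0.1892, 0.1950, 0.1713]
t=3: π = [0.1379, 0.1242, 0.1809, 0.1875, 0.1921, 0.1774]
t=4: π = [0.1372, 0.1247, 0.1817, 0.1872, 0.1921, 0.1772]

π = [0.1372, 0.1247, 0.1817, 0.1872, 0.1921, 0.1772]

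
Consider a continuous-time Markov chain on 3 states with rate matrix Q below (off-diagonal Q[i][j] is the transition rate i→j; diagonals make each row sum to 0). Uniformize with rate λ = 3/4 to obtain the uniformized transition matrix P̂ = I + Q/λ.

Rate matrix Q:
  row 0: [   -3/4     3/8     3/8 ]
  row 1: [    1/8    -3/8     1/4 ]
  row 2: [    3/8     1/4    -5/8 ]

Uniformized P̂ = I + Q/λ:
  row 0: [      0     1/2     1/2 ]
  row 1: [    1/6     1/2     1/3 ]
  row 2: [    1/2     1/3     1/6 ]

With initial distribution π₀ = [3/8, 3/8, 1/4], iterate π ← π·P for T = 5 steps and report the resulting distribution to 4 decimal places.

t=0: π = [0.3750, 0.3750, 0.2500]
t=1: π = [0.1875, 0.4583, 0.3542]
t=2: π = [0.2535, 0.4410, 0.3056]
t=3: π = [0.2263, 0.4491, 0.3247]
t=4: π = [0.2372, 0.4459, 0.3169]
t=5: π = [0.2328, 0.4472, 0.3200]

π = [0.2328, 0.4472, 0.3200]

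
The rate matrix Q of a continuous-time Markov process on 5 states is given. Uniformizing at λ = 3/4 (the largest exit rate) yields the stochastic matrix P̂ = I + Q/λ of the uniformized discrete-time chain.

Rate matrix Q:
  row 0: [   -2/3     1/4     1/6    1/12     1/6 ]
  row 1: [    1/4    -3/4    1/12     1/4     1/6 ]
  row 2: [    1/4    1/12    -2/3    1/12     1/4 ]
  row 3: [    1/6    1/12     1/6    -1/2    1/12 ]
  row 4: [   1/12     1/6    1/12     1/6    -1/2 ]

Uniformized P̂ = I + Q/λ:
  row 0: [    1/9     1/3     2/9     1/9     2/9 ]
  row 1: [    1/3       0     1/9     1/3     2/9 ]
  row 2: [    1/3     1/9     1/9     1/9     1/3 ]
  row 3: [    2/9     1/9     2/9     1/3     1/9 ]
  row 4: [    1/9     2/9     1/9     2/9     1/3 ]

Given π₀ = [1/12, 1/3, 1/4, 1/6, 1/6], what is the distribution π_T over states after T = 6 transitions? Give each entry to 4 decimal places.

π = [0.2082, 0.1660, 0.1593, 0.2247, 0.2418]

t=0: π = [0.0833, 0.3333, 0.2500, 0.1667, 0.1667]
t=1: π = [0.2593, 0.1111, 0.1389, 0.2407, 0.2500]
t=2: π = [0.1934, 0.1842, 0.1667, 0.2171, 0.2387]
t=3: π = [0.2132, 0.1602, 0.1567, 0.2268, 0.2431]
t=4: π = [0.2067, 0.1677, 0.1600, 0.2241, 0.2415]
t=5: π = [0.2088, 0.1652, 0.1590, 0.2250, 0.2419]
t=6: π = [0.2082, 0.1660, 0.1593, 0.2247, 0.2418]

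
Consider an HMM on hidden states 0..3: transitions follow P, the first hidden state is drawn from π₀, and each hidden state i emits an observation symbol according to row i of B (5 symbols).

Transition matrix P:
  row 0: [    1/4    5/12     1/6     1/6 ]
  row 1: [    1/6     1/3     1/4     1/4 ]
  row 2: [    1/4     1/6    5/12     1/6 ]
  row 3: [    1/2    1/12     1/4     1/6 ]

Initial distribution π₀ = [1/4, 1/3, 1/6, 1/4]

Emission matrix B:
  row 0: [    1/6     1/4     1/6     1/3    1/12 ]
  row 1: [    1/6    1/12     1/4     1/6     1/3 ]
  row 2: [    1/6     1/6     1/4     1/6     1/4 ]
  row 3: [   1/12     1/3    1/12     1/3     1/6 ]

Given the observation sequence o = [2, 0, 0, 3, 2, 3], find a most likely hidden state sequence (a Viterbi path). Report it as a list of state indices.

t=0: δ = [4.167e-02, 8.333e-02, 4.167e-02, 2.083e-02]  (obs o_0=2)
t=1: δ = [2.315e-03, 4.630e-03, 3.472e-03, 1.736e-03]  ψ = [1, 1, 1, 1]  (obs o_1=0)
t=2: δ = [1.447e-04, 2.572e-04, 2.411e-04, 9.645e-05]  ψ = [2, 1, 2, 1]  (obs o_2=0)
t=3: δ = [2.009e-05, 1.429e-05, 1.674e-05, 2.143e-05]  ψ = [2, 1, 2, 1]  (obs o_3=3)
t=4: δ = [1.786e-06, 2.093e-06, 1.744e-06, 2.977e-07]  ψ = [3, 0, 2, 1]  (obs o_4=2)
t=5: δ = [1.488e-07, 1.240e-07, 1.211e-07, 1.744e-07]  ψ = [0, 0, 2, 1]  (obs o_5=3)
backtrack: best end state = 3; path = [1, 2, 2, 0, 1, 3]

path = [1, 2, 2, 0, 1, 3]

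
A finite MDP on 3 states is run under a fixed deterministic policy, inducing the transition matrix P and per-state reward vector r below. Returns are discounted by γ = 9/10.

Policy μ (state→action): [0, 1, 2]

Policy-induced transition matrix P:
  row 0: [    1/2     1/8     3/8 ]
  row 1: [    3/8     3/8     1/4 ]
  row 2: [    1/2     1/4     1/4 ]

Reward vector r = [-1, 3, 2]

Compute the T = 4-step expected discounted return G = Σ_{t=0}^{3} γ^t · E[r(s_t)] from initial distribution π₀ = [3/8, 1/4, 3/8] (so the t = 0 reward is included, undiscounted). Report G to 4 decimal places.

G = 3.1096

t=0: π = [0.3750, 0.2500, 0.3750], E[r] = 1.1250, γ^t·E[r] = 1.125000, running G = 1.125000
t=1: π = [0.4688, 0.2344, 0.2969], E[r] = 0.8281, γ^t·E[r] = 0.745313, running G = 1.870313
t=2: π = [0.4707, 0.2207, 0.3086], E[r] = 0.8086, γ^t·E[r] = 0.654961, running G = 2.525273
t=3: π = [0.4724, 0.2188, 0.3088], E[r] = 0.8015, γ^t·E[r] = 0.584303, running G = 3.109577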